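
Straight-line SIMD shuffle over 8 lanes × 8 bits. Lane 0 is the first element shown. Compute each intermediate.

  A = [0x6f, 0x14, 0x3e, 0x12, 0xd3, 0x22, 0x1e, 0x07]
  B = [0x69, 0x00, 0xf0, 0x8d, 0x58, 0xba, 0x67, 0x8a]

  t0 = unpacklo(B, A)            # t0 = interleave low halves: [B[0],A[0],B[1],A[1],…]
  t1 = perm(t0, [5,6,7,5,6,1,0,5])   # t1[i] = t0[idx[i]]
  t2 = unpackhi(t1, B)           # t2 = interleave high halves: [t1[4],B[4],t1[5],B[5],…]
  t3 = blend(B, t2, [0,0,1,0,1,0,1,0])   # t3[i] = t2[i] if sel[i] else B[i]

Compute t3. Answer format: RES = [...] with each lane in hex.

t0 = [0x69, 0x6f, 0x00, 0x14, 0xf0, 0x3e, 0x8d, 0x12]
t1 = [0x3e, 0x8d, 0x12, 0x3e, 0x8d, 0x6f, 0x69, 0x3e]
t2 = [0x8d, 0x58, 0x6f, 0xba, 0x69, 0x67, 0x3e, 0x8a]
t3 = [0x69, 0x00, 0x6f, 0x8d, 0x69, 0xba, 0x3e, 0x8a]

RES = [ 0x69  0x00  0x6f  0x8d  0x69  0xba  0x3e  0x8a ]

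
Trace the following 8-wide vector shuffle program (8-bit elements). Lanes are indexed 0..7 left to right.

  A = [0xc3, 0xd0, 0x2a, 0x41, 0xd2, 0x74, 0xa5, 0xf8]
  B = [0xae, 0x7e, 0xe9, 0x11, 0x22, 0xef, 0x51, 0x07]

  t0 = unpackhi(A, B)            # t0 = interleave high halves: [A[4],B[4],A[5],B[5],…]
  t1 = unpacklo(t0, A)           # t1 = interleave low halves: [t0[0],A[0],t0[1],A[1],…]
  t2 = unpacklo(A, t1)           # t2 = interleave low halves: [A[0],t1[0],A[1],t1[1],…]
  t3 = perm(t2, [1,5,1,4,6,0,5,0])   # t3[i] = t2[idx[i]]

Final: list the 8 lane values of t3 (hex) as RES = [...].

RES = [ 0xd2  0x22  0xd2  0x2a  0x41  0xc3  0x22  0xc3 ]

→ t0 |d2|22|74|ef|a5|51|f8|07|
→ t1 |d2|c3|22|d0|74|2a|ef|41|
→ t2 |c3|d2|d0|c3|2a|22|41|d0|
→ t3 |d2|22|d2|2a|41|c3|22|c3|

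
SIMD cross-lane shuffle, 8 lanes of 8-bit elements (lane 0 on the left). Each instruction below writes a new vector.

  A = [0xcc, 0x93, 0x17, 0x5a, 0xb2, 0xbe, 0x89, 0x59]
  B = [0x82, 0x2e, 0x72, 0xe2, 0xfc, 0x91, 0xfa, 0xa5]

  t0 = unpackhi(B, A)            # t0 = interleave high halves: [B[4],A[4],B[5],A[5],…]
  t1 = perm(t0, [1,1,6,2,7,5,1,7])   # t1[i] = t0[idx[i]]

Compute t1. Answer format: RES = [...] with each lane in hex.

t0 = [0xfc, 0xb2, 0x91, 0xbe, 0xfa, 0x89, 0xa5, 0x59]
t1 = [0xb2, 0xb2, 0xa5, 0x91, 0x59, 0x89, 0xb2, 0x59]

RES = [0xb2, 0xb2, 0xa5, 0x91, 0x59, 0x89, 0xb2, 0x59]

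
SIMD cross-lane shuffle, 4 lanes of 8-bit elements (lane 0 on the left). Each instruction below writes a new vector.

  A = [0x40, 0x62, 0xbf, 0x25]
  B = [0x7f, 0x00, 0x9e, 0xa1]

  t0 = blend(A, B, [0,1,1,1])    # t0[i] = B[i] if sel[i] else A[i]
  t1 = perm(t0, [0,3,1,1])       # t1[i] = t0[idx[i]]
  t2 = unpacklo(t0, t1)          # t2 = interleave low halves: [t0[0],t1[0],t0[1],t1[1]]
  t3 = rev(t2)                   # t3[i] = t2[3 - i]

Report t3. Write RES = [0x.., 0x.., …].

RES = [ 0xa1  0x00  0x40  0x40 ]

  t0: 40 00 9e a1
  t1: 40 a1 00 00
  t2: 40 40 00 a1
  t3: a1 00 40 40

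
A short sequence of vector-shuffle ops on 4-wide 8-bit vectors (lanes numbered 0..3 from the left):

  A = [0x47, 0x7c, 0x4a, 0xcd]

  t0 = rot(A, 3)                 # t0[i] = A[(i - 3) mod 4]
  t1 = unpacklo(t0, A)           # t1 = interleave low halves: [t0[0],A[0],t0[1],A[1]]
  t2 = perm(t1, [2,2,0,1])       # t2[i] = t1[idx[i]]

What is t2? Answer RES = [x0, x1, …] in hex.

  t0: 7c 4a cd 47
  t1: 7c 47 4a 7c
  t2: 4a 4a 7c 47

RES = [0x4a, 0x4a, 0x7c, 0x47]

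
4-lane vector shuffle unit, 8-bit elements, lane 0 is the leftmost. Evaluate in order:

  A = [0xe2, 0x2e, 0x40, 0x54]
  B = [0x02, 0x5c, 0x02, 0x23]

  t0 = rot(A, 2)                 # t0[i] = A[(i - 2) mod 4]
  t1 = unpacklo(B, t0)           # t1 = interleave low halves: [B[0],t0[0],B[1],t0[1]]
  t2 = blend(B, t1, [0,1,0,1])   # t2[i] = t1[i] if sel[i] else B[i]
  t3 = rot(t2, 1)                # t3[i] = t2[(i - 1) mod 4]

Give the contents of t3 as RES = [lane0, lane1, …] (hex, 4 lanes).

RES = [0x54, 0x02, 0x40, 0x02]

t0 = [0x40, 0x54, 0xe2, 0x2e]
t1 = [0x02, 0x40, 0x5c, 0x54]
t2 = [0x02, 0x40, 0x02, 0x54]
t3 = [0x54, 0x02, 0x40, 0x02]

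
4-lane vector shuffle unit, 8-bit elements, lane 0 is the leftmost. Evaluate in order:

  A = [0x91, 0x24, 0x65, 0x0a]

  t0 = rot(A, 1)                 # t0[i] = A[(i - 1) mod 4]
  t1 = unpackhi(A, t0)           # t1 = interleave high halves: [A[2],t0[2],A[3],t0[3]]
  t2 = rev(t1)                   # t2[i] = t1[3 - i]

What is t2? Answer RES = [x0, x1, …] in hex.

→ t0 |0a|91|24|65|
→ t1 |65|24|0a|65|
→ t2 |65|0a|24|65|

RES = [ 0x65  0x0a  0x24  0x65 ]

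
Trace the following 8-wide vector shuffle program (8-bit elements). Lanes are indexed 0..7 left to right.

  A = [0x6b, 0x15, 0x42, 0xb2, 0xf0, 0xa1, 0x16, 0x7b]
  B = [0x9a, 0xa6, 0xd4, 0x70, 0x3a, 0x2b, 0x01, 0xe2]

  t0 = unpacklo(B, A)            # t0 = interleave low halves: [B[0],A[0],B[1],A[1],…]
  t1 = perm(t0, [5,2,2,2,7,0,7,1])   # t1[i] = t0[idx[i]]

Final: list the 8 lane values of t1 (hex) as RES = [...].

  t0: 9a 6b a6 15 d4 42 70 b2
  t1: 42 a6 a6 a6 b2 9a b2 6b

RES = [0x42, 0xa6, 0xa6, 0xa6, 0xb2, 0x9a, 0xb2, 0x6b]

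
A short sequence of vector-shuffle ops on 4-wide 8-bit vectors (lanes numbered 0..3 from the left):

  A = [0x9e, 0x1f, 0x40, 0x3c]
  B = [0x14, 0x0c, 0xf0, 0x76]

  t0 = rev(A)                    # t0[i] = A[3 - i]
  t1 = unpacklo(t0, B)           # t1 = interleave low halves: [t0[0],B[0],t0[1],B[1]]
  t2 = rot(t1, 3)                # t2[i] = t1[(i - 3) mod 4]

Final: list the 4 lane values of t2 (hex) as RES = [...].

RES = [0x14, 0x40, 0x0c, 0x3c]

  t0: 3c 40 1f 9e
  t1: 3c 14 40 0c
  t2: 14 40 0c 3c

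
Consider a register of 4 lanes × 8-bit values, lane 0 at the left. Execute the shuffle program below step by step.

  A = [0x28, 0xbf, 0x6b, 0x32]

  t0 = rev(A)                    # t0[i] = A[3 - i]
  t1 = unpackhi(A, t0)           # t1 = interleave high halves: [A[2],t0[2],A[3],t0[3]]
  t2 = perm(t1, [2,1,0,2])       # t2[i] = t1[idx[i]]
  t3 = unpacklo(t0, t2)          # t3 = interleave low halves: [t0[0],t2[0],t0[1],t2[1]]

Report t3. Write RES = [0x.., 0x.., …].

RES = [ 0x32  0x32  0x6b  0xbf ]

t0 = [0x32, 0x6b, 0xbf, 0x28]
t1 = [0x6b, 0xbf, 0x32, 0x28]
t2 = [0x32, 0xbf, 0x6b, 0x32]
t3 = [0x32, 0x32, 0x6b, 0xbf]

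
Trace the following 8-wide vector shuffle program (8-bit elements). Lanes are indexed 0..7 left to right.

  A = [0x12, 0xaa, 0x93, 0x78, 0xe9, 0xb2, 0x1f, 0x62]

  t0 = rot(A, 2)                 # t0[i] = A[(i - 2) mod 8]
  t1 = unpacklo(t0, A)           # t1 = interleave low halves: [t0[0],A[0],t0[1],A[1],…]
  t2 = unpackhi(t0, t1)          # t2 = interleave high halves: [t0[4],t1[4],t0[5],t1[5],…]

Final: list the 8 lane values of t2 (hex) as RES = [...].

RES = [ 0x93  0x12  0x78  0x93  0xe9  0xaa  0xb2  0x78 ]

t0 = [0x1f, 0x62, 0x12, 0xaa, 0x93, 0x78, 0xe9, 0xb2]
t1 = [0x1f, 0x12, 0x62, 0xaa, 0x12, 0x93, 0xaa, 0x78]
t2 = [0x93, 0x12, 0x78, 0x93, 0xe9, 0xaa, 0xb2, 0x78]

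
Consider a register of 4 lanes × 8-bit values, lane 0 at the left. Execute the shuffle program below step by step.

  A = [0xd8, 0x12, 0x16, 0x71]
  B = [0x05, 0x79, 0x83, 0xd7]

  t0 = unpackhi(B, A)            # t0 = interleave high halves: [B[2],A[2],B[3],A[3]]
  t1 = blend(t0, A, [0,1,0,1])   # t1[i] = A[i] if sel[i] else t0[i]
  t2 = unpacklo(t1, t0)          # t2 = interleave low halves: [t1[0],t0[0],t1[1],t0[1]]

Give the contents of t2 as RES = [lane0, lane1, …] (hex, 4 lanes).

RES = [0x83, 0x83, 0x12, 0x16]

→ t0 |83|16|d7|71|
→ t1 |83|12|d7|71|
→ t2 |83|83|12|16|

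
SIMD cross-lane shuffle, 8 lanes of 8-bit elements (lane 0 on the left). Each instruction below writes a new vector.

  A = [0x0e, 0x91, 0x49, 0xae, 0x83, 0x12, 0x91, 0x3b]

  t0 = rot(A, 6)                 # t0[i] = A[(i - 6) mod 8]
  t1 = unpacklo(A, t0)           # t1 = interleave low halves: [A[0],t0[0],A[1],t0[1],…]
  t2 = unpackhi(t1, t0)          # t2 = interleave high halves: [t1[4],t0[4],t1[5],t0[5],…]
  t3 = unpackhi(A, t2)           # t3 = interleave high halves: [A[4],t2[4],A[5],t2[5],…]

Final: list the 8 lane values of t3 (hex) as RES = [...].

RES = [ 0x83  0xae  0x12  0x0e  0x91  0x12  0x3b  0x91 ]

→ t0 |49|ae|83|12|91|3b|0e|91|
→ t1 |0e|49|91|ae|49|83|ae|12|
→ t2 |49|91|83|3b|ae|0e|12|91|
→ t3 |83|ae|12|0e|91|12|3b|91|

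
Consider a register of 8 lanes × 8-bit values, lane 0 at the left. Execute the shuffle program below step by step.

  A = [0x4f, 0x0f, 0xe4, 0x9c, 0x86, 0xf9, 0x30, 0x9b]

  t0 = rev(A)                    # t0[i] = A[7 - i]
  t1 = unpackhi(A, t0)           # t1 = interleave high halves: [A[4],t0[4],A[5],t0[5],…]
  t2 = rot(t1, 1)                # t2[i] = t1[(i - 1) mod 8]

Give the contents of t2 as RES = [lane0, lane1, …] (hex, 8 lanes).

  t0: 9b 30 f9 86 9c e4 0f 4f
  t1: 86 9c f9 e4 30 0f 9b 4f
  t2: 4f 86 9c f9 e4 30 0f 9b

RES = [ 0x4f  0x86  0x9c  0xf9  0xe4  0x30  0x0f  0x9b ]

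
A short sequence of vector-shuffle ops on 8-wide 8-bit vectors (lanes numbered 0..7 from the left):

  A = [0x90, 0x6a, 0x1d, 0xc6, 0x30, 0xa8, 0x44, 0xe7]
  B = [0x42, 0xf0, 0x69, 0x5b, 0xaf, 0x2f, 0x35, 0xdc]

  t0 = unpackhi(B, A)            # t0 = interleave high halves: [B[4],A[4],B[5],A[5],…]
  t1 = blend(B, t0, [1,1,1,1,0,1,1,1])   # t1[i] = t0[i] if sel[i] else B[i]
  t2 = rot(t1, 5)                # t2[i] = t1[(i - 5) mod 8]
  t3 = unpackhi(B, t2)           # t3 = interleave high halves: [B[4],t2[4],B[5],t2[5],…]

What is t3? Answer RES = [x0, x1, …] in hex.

t0 = [0xaf, 0x30, 0x2f, 0xa8, 0x35, 0x44, 0xdc, 0xe7]
t1 = [0xaf, 0x30, 0x2f, 0xa8, 0xaf, 0x44, 0xdc, 0xe7]
t2 = [0xa8, 0xaf, 0x44, 0xdc, 0xe7, 0xaf, 0x30, 0x2f]
t3 = [0xaf, 0xe7, 0x2f, 0xaf, 0x35, 0x30, 0xdc, 0x2f]

RES = [0xaf, 0xe7, 0x2f, 0xaf, 0x35, 0x30, 0xdc, 0x2f]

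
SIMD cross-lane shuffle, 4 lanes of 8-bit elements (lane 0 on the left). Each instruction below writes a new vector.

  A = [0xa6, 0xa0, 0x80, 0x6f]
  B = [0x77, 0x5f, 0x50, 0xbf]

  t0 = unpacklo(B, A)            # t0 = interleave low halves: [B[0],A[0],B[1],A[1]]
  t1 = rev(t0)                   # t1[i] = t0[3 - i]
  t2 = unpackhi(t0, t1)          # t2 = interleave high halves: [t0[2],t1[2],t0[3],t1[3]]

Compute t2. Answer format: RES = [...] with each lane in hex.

RES = [0x5f, 0xa6, 0xa0, 0x77]

→ t0 |77|a6|5f|a0|
→ t1 |a0|5f|a6|77|
→ t2 |5f|a6|a0|77|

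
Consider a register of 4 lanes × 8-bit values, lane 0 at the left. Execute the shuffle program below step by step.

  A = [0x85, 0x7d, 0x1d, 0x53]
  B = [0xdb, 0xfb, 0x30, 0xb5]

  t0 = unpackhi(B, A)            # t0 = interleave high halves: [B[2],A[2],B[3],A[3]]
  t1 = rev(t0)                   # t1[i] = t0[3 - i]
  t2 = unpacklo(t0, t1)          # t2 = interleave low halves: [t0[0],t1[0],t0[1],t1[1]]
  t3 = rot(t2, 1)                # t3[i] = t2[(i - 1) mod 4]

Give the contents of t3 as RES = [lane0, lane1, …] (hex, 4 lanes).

→ t0 |30|1d|b5|53|
→ t1 |53|b5|1d|30|
→ t2 |30|53|1d|b5|
→ t3 |b5|30|53|1d|

RES = [ 0xb5  0x30  0x53  0x1d ]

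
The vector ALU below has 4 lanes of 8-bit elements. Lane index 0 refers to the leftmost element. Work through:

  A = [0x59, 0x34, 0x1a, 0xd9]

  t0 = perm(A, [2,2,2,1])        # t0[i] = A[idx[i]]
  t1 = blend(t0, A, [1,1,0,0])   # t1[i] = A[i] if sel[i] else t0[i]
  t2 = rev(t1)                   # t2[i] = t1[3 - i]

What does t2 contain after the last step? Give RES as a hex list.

  t0: 1a 1a 1a 34
  t1: 59 34 1a 34
  t2: 34 1a 34 59

RES = [ 0x34  0x1a  0x34  0x59 ]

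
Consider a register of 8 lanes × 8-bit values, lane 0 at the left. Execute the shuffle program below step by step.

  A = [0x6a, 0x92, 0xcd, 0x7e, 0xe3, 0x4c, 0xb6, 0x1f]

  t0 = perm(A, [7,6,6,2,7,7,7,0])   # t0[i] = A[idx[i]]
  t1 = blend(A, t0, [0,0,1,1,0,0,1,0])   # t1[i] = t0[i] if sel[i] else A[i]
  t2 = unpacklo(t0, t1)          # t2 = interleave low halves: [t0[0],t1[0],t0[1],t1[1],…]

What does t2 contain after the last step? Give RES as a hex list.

→ t0 |1f|b6|b6|cd|1f|1f|1f|6a|
→ t1 |6a|92|b6|cd|e3|4c|1f|1f|
→ t2 |1f|6a|b6|92|b6|b6|cd|cd|

RES = [0x1f, 0x6a, 0xb6, 0x92, 0xb6, 0xb6, 0xcd, 0xcd]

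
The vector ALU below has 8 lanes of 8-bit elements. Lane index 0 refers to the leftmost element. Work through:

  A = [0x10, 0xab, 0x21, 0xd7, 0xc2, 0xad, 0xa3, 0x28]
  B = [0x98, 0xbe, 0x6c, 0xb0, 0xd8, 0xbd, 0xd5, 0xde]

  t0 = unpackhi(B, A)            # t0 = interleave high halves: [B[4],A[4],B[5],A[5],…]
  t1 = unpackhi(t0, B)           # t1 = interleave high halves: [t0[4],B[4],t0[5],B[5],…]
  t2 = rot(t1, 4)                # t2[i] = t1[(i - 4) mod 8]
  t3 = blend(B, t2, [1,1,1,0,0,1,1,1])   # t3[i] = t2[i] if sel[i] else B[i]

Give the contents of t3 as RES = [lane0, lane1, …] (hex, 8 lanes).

RES = [ 0xde  0xd5  0x28  0xb0  0xd8  0xd8  0xa3  0xbd ]

→ t0 |d8|c2|bd|ad|d5|a3|de|28|
→ t1 |d5|d8|a3|bd|de|d5|28|de|
→ t2 |de|d5|28|de|d5|d8|a3|bd|
→ t3 |de|d5|28|b0|d8|d8|a3|bd|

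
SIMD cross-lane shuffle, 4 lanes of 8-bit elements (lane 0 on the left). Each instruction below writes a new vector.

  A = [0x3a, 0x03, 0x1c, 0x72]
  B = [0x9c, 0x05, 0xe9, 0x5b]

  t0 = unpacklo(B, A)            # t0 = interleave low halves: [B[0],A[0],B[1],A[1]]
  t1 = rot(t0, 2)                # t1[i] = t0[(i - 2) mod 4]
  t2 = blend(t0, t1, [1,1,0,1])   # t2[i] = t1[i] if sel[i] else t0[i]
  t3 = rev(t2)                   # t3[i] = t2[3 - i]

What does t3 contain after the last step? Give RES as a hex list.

t0 = [0x9c, 0x3a, 0x05, 0x03]
t1 = [0x05, 0x03, 0x9c, 0x3a]
t2 = [0x05, 0x03, 0x05, 0x3a]
t3 = [0x3a, 0x05, 0x03, 0x05]

RES = [0x3a, 0x05, 0x03, 0x05]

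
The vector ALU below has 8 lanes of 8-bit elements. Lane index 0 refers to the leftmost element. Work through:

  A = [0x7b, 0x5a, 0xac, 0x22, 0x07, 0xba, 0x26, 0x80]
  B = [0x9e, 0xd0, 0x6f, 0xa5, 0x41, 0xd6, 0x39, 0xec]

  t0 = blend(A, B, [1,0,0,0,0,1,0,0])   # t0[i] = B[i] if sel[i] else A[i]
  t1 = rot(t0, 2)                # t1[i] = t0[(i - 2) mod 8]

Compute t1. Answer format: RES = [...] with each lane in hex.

RES = [0x26, 0x80, 0x9e, 0x5a, 0xac, 0x22, 0x07, 0xd6]

  t0: 9e 5a ac 22 07 d6 26 80
  t1: 26 80 9e 5a ac 22 07 d6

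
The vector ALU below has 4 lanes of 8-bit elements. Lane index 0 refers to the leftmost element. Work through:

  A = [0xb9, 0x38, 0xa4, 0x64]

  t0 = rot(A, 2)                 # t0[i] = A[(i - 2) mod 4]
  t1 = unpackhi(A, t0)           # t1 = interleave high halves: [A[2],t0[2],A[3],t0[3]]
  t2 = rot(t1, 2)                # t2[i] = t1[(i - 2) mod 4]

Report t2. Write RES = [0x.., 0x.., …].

→ t0 |a4|64|b9|38|
→ t1 |a4|b9|64|38|
→ t2 |64|38|a4|b9|

RES = [ 0x64  0x38  0xa4  0xb9 ]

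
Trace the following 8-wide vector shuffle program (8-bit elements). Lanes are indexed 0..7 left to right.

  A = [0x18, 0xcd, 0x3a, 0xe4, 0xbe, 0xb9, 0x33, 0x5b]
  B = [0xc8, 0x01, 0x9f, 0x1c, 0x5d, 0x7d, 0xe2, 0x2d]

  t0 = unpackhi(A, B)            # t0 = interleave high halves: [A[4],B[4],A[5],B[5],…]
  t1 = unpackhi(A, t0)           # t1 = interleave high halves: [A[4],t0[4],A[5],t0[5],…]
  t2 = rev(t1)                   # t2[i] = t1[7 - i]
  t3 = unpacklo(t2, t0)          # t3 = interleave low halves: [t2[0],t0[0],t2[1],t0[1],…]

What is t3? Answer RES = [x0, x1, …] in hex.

t0 = [0xbe, 0x5d, 0xb9, 0x7d, 0x33, 0xe2, 0x5b, 0x2d]
t1 = [0xbe, 0x33, 0xb9, 0xe2, 0x33, 0x5b, 0x5b, 0x2d]
t2 = [0x2d, 0x5b, 0x5b, 0x33, 0xe2, 0xb9, 0x33, 0xbe]
t3 = [0x2d, 0xbe, 0x5b, 0x5d, 0x5b, 0xb9, 0x33, 0x7d]

RES = [ 0x2d  0xbe  0x5b  0x5d  0x5b  0xb9  0x33  0x7d ]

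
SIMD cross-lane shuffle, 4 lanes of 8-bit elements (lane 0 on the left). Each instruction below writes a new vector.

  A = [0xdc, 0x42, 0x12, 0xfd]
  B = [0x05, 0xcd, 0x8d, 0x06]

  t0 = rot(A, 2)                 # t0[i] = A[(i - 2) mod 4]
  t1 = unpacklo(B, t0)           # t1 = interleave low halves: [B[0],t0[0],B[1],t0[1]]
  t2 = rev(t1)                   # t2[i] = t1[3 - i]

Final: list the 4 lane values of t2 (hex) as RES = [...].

→ t0 |12|fd|dc|42|
→ t1 |05|12|cd|fd|
→ t2 |fd|cd|12|05|

RES = [ 0xfd  0xcd  0x12  0x05 ]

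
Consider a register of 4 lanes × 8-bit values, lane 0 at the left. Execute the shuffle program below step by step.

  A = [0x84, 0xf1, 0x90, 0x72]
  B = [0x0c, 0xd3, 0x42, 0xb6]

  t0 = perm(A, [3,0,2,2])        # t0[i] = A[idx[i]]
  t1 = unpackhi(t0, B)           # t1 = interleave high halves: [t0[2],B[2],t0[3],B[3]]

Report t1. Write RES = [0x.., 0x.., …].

t0 = [0x72, 0x84, 0x90, 0x90]
t1 = [0x90, 0x42, 0x90, 0xb6]

RES = [0x90, 0x42, 0x90, 0xb6]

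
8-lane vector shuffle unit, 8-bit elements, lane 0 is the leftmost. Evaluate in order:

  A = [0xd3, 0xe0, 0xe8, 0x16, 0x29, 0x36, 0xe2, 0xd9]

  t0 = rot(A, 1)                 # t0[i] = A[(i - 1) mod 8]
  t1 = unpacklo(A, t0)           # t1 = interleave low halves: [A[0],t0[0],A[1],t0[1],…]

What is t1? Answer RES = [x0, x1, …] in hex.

RES = [ 0xd3  0xd9  0xe0  0xd3  0xe8  0xe0  0x16  0xe8 ]

  t0: d9 d3 e0 e8 16 29 36 e2
  t1: d3 d9 e0 d3 e8 e0 16 e8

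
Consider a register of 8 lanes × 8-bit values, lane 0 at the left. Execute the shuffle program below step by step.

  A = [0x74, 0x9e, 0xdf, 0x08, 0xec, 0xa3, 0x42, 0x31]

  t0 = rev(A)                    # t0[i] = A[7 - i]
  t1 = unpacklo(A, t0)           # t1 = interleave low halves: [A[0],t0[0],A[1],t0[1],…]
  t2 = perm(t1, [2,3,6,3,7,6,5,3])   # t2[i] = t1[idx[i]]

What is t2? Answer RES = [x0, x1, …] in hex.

RES = [0x9e, 0x42, 0x08, 0x42, 0xec, 0x08, 0xa3, 0x42]

t0 = [0x31, 0x42, 0xa3, 0xec, 0x08, 0xdf, 0x9e, 0x74]
t1 = [0x74, 0x31, 0x9e, 0x42, 0xdf, 0xa3, 0x08, 0xec]
t2 = [0x9e, 0x42, 0x08, 0x42, 0xec, 0x08, 0xa3, 0x42]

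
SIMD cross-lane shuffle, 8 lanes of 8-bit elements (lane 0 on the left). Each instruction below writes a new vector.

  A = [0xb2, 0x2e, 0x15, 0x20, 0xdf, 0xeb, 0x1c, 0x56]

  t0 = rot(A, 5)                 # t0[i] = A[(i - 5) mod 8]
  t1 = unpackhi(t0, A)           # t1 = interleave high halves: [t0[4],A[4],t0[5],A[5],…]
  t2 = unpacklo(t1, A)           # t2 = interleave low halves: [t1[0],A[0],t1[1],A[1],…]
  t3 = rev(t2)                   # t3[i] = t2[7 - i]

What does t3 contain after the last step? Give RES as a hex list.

RES = [ 0x20  0xeb  0x15  0xb2  0x2e  0xdf  0xb2  0x56 ]

t0 = [0x20, 0xdf, 0xeb, 0x1c, 0x56, 0xb2, 0x2e, 0x15]
t1 = [0x56, 0xdf, 0xb2, 0xeb, 0x2e, 0x1c, 0x15, 0x56]
t2 = [0x56, 0xb2, 0xdf, 0x2e, 0xb2, 0x15, 0xeb, 0x20]
t3 = [0x20, 0xeb, 0x15, 0xb2, 0x2e, 0xdf, 0xb2, 0x56]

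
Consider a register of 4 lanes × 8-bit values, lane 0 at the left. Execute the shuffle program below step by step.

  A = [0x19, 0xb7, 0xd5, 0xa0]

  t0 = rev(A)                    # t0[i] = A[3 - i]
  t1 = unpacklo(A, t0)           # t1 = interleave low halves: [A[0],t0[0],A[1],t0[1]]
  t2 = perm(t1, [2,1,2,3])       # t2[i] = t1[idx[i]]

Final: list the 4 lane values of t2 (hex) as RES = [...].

RES = [0xb7, 0xa0, 0xb7, 0xd5]

t0 = [0xa0, 0xd5, 0xb7, 0x19]
t1 = [0x19, 0xa0, 0xb7, 0xd5]
t2 = [0xb7, 0xa0, 0xb7, 0xd5]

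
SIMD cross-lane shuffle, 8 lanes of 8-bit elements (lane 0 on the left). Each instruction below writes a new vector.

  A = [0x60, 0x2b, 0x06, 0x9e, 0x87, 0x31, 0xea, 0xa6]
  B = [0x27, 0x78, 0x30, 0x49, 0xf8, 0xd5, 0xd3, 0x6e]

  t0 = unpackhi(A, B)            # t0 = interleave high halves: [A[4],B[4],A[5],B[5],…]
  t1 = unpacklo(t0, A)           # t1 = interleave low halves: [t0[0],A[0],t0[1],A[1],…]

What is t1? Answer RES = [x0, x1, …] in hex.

RES = [ 0x87  0x60  0xf8  0x2b  0x31  0x06  0xd5  0x9e ]

→ t0 |87|f8|31|d5|ea|d3|a6|6e|
→ t1 |87|60|f8|2b|31|06|d5|9e|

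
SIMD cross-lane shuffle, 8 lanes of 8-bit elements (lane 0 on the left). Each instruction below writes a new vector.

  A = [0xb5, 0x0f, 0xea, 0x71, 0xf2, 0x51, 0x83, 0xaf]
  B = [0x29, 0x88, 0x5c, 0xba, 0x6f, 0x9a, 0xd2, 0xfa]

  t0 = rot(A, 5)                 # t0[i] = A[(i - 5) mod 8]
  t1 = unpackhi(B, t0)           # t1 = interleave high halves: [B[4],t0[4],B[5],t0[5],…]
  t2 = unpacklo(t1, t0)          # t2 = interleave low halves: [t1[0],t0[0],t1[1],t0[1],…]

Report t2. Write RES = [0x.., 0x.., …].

→ t0 |71|f2|51|83|af|b5|0f|ea|
→ t1 |6f|af|9a|b5|d2|0f|fa|ea|
→ t2 |6f|71|af|f2|9a|51|b5|83|

RES = [ 0x6f  0x71  0xaf  0xf2  0x9a  0x51  0xb5  0x83 ]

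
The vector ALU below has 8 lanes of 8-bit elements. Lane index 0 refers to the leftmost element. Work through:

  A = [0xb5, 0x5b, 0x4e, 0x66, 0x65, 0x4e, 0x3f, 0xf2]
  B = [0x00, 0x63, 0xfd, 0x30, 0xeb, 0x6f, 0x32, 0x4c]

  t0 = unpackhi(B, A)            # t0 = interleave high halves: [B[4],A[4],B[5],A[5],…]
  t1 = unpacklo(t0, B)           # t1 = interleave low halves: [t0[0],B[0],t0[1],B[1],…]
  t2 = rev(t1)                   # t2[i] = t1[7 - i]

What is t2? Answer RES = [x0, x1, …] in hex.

RES = [ 0x30  0x4e  0xfd  0x6f  0x63  0x65  0x00  0xeb ]

→ t0 |eb|65|6f|4e|32|3f|4c|f2|
→ t1 |eb|00|65|63|6f|fd|4e|30|
→ t2 |30|4e|fd|6f|63|65|00|eb|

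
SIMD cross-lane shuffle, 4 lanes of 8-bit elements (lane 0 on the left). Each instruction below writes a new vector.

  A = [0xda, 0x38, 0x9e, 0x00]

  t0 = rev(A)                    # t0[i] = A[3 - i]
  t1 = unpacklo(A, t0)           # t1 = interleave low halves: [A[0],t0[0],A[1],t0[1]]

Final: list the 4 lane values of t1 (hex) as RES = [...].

RES = [ 0xda  0x00  0x38  0x9e ]

t0 = [0x00, 0x9e, 0x38, 0xda]
t1 = [0xda, 0x00, 0x38, 0x9e]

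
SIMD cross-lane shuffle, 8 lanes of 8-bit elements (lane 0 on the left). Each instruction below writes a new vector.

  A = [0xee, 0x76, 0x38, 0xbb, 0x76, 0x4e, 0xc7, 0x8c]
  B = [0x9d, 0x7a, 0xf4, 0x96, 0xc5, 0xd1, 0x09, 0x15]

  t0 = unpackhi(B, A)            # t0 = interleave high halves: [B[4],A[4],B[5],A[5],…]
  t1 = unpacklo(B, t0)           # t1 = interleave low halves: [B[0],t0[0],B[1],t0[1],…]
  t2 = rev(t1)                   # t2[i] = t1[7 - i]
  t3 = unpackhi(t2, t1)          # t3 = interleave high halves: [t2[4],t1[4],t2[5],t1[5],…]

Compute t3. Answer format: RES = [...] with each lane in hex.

RES = [ 0x76  0xf4  0x7a  0xd1  0xc5  0x96  0x9d  0x4e ]

  t0: c5 76 d1 4e 09 c7 15 8c
  t1: 9d c5 7a 76 f4 d1 96 4e
  t2: 4e 96 d1 f4 76 7a c5 9d
  t3: 76 f4 7a d1 c5 96 9d 4e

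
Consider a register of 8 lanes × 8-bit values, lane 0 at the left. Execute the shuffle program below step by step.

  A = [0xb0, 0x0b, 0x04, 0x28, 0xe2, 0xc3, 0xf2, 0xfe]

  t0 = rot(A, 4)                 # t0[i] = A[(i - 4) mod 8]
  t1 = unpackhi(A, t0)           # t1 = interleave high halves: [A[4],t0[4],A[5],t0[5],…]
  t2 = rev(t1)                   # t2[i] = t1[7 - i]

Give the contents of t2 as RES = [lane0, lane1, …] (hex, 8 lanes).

RES = [0x28, 0xfe, 0x04, 0xf2, 0x0b, 0xc3, 0xb0, 0xe2]

  t0: e2 c3 f2 fe b0 0b 04 28
  t1: e2 b0 c3 0b f2 04 fe 28
  t2: 28 fe 04 f2 0b c3 b0 e2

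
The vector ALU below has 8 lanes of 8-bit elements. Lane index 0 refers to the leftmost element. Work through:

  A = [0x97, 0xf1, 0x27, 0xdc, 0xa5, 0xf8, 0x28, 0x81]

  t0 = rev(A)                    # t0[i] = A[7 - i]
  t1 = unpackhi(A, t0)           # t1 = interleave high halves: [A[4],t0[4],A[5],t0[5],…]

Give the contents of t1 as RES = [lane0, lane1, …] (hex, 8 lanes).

t0 = [0x81, 0x28, 0xf8, 0xa5, 0xdc, 0x27, 0xf1, 0x97]
t1 = [0xa5, 0xdc, 0xf8, 0x27, 0x28, 0xf1, 0x81, 0x97]

RES = [ 0xa5  0xdc  0xf8  0x27  0x28  0xf1  0x81  0x97 ]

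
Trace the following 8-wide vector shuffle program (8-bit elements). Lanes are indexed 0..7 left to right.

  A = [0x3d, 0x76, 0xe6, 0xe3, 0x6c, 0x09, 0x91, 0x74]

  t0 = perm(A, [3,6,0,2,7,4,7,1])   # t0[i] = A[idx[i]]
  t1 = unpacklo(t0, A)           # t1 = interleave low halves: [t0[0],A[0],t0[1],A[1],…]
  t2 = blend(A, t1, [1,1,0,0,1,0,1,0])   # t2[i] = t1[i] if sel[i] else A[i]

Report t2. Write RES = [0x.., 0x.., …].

RES = [0xe3, 0x3d, 0xe6, 0xe3, 0x3d, 0x09, 0xe6, 0x74]

→ t0 |e3|91|3d|e6|74|6c|74|76|
→ t1 |e3|3d|91|76|3d|e6|e6|e3|
→ t2 |e3|3d|e6|e3|3d|09|e6|74|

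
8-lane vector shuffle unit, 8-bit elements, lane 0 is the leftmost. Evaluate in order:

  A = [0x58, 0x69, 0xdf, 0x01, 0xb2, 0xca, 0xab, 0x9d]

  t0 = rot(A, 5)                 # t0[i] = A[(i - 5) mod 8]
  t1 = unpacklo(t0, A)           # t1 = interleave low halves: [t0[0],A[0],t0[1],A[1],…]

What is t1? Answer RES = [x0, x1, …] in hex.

RES = [0x01, 0x58, 0xb2, 0x69, 0xca, 0xdf, 0xab, 0x01]

t0 = [0x01, 0xb2, 0xca, 0xab, 0x9d, 0x58, 0x69, 0xdf]
t1 = [0x01, 0x58, 0xb2, 0x69, 0xca, 0xdf, 0xab, 0x01]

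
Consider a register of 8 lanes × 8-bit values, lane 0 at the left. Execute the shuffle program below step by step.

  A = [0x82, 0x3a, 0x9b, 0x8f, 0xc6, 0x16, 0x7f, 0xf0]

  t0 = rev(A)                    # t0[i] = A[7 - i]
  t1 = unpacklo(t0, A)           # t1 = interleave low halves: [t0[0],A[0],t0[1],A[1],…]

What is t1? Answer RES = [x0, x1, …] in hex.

→ t0 |f0|7f|16|c6|8f|9b|3a|82|
→ t1 |f0|82|7f|3a|16|9b|c6|8f|

RES = [ 0xf0  0x82  0x7f  0x3a  0x16  0x9b  0xc6  0x8f ]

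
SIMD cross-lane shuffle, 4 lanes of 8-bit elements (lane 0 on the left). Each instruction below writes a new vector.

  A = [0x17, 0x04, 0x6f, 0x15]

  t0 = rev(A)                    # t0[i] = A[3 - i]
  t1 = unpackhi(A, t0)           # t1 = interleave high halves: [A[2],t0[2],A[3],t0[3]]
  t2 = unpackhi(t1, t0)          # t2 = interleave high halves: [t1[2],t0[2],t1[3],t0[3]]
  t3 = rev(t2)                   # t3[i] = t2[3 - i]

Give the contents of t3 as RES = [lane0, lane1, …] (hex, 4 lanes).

t0 = [0x15, 0x6f, 0x04, 0x17]
t1 = [0x6f, 0x04, 0x15, 0x17]
t2 = [0x15, 0x04, 0x17, 0x17]
t3 = [0x17, 0x17, 0x04, 0x15]

RES = [ 0x17  0x17  0x04  0x15 ]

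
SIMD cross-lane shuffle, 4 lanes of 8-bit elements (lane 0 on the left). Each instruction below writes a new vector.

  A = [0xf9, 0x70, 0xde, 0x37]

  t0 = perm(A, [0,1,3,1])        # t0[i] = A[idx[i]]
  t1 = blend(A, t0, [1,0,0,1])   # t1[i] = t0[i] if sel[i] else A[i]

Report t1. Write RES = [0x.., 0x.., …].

RES = [ 0xf9  0x70  0xde  0x70 ]

→ t0 |f9|70|37|70|
→ t1 |f9|70|de|70|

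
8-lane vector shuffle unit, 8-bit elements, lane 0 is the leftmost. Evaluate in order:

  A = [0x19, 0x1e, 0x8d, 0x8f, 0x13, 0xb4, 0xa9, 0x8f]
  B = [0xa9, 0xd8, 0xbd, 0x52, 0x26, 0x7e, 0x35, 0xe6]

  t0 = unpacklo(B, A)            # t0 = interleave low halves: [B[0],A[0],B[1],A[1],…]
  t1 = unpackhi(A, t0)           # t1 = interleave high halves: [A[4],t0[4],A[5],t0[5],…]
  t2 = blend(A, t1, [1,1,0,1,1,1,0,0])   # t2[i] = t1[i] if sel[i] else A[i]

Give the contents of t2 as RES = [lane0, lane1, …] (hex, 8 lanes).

  t0: a9 19 d8 1e bd 8d 52 8f
  t1: 13 bd b4 8d a9 52 8f 8f
  t2: 13 bd 8d 8d a9 52 a9 8f

RES = [0x13, 0xbd, 0x8d, 0x8d, 0xa9, 0x52, 0xa9, 0x8f]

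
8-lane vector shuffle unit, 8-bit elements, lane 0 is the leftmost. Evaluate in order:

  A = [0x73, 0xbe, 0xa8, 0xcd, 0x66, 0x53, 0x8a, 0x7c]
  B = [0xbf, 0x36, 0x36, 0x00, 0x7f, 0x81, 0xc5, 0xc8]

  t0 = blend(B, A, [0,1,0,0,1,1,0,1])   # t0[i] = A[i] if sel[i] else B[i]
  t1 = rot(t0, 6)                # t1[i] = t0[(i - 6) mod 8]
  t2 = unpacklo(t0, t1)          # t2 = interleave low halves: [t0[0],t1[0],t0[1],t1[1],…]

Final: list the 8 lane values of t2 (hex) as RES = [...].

t0 = [0xbf, 0xbe, 0x36, 0x00, 0x66, 0x53, 0xc5, 0x7c]
t1 = [0x36, 0x00, 0x66, 0x53, 0xc5, 0x7c, 0xbf, 0xbe]
t2 = [0xbf, 0x36, 0xbe, 0x00, 0x36, 0x66, 0x00, 0x53]

RES = [0xbf, 0x36, 0xbe, 0x00, 0x36, 0x66, 0x00, 0x53]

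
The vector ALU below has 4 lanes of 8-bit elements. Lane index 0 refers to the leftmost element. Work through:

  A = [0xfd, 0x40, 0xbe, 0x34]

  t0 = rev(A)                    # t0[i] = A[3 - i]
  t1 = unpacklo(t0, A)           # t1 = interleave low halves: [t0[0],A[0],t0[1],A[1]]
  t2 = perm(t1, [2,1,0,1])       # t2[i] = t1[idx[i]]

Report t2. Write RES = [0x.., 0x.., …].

RES = [ 0xbe  0xfd  0x34  0xfd ]

  t0: 34 be 40 fd
  t1: 34 fd be 40
  t2: be fd 34 fd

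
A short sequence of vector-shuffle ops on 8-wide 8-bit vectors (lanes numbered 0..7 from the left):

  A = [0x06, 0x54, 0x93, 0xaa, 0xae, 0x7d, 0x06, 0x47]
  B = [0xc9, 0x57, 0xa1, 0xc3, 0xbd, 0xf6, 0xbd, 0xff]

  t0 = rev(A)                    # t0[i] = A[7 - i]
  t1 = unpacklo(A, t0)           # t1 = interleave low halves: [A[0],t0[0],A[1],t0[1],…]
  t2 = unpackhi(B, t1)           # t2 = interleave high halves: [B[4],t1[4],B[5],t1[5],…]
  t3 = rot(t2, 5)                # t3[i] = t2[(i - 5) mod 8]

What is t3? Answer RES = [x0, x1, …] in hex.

RES = [ 0x7d  0xbd  0xaa  0xff  0xae  0xbd  0x93  0xf6 ]

t0 = [0x47, 0x06, 0x7d, 0xae, 0xaa, 0x93, 0x54, 0x06]
t1 = [0x06, 0x47, 0x54, 0x06, 0x93, 0x7d, 0xaa, 0xae]
t2 = [0xbd, 0x93, 0xf6, 0x7d, 0xbd, 0xaa, 0xff, 0xae]
t3 = [0x7d, 0xbd, 0xaa, 0xff, 0xae, 0xbd, 0x93, 0xf6]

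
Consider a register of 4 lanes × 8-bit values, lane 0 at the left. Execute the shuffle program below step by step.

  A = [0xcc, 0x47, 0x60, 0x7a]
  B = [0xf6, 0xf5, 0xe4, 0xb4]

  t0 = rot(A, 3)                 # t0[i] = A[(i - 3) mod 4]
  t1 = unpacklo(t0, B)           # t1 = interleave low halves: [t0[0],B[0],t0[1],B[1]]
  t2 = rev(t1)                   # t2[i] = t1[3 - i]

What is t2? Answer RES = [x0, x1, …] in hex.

t0 = [0x47, 0x60, 0x7a, 0xcc]
t1 = [0x47, 0xf6, 0x60, 0xf5]
t2 = [0xf5, 0x60, 0xf6, 0x47]

RES = [ 0xf5  0x60  0xf6  0x47 ]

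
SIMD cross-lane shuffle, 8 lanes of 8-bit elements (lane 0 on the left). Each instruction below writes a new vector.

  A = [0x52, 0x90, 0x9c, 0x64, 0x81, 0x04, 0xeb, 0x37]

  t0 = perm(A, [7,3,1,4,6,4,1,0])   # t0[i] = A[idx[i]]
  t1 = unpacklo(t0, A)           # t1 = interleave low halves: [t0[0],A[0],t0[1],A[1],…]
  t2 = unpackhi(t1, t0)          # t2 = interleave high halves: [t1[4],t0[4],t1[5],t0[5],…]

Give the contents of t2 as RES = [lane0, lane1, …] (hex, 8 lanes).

RES = [ 0x90  0xeb  0x9c  0x81  0x81  0x90  0x64  0x52 ]

  t0: 37 64 90 81 eb 81 90 52
  t1: 37 52 64 90 90 9c 81 64
  t2: 90 eb 9c 81 81 90 64 52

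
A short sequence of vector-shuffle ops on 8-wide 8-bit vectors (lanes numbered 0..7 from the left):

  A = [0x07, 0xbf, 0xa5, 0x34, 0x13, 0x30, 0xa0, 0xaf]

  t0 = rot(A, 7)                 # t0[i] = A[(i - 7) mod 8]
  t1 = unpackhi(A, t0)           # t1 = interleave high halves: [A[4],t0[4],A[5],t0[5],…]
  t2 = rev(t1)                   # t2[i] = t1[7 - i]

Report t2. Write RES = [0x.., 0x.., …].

→ t0 |bf|a5|34|13|30|a0|af|07|
→ t1 |13|30|30|a0|a0|af|af|07|
→ t2 |07|af|af|a0|a0|30|30|13|

RES = [0x07, 0xaf, 0xaf, 0xa0, 0xa0, 0x30, 0x30, 0x13]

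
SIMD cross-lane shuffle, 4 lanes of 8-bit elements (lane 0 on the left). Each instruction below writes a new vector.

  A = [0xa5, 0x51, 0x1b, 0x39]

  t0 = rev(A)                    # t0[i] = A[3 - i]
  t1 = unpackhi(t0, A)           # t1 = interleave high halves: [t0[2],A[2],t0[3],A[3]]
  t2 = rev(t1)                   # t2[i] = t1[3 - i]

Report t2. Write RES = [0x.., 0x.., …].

RES = [ 0x39  0xa5  0x1b  0x51 ]

  t0: 39 1b 51 a5
  t1: 51 1b a5 39
  t2: 39 a5 1b 51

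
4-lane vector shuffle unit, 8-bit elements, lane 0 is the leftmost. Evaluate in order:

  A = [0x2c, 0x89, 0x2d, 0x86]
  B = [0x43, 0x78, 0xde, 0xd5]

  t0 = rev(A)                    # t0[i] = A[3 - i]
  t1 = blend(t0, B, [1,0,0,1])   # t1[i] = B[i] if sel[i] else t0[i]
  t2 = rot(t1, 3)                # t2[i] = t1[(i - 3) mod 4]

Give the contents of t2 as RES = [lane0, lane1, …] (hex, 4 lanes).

RES = [ 0x2d  0x89  0xd5  0x43 ]

t0 = [0x86, 0x2d, 0x89, 0x2c]
t1 = [0x43, 0x2d, 0x89, 0xd5]
t2 = [0x2d, 0x89, 0xd5, 0x43]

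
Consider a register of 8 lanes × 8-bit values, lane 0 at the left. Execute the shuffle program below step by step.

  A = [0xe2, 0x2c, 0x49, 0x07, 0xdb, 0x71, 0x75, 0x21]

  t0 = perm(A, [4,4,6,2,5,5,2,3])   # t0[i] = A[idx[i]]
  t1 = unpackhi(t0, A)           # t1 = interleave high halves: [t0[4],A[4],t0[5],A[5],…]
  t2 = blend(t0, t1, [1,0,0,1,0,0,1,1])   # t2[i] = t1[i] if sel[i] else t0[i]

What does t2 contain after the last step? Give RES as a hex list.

  t0: db db 75 49 71 71 49 07
  t1: 71 db 71 71 49 75 07 21
  t2: 71 db 75 71 71 71 07 21

RES = [0x71, 0xdb, 0x75, 0x71, 0x71, 0x71, 0x07, 0x21]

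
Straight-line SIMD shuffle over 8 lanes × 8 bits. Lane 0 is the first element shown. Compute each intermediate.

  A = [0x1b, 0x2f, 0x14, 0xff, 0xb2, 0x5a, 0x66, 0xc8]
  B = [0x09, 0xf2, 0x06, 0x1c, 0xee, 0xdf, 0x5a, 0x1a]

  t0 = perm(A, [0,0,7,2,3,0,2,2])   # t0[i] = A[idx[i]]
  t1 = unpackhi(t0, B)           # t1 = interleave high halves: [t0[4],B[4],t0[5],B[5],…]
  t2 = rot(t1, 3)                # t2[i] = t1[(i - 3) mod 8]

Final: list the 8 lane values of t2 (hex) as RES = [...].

RES = [0x5a, 0x14, 0x1a, 0xff, 0xee, 0x1b, 0xdf, 0x14]

→ t0 |1b|1b|c8|14|ff|1b|14|14|
→ t1 |ff|ee|1b|df|14|5a|14|1a|
→ t2 |5a|14|1a|ff|ee|1b|df|14|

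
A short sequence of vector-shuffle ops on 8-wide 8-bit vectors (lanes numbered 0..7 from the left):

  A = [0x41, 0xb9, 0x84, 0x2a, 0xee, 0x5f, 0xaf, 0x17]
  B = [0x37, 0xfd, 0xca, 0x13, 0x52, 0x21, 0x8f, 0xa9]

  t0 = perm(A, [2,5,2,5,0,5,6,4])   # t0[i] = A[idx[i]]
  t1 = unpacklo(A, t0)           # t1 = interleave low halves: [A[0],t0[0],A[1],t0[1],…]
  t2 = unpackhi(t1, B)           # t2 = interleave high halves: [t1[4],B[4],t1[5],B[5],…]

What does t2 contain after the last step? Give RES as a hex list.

t0 = [0x84, 0x5f, 0x84, 0x5f, 0x41, 0x5f, 0xaf, 0xee]
t1 = [0x41, 0x84, 0xb9, 0x5f, 0x84, 0x84, 0x2a, 0x5f]
t2 = [0x84, 0x52, 0x84, 0x21, 0x2a, 0x8f, 0x5f, 0xa9]

RES = [ 0x84  0x52  0x84  0x21  0x2a  0x8f  0x5f  0xa9 ]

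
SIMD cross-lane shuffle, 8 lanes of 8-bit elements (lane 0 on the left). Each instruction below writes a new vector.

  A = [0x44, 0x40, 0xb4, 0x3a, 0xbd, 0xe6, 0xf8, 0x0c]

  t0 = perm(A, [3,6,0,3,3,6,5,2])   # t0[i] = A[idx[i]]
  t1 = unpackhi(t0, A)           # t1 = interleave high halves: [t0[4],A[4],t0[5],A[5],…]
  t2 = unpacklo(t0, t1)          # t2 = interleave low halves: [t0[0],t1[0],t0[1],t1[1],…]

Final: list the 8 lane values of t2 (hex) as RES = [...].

RES = [0x3a, 0x3a, 0xf8, 0xbd, 0x44, 0xf8, 0x3a, 0xe6]

t0 = [0x3a, 0xf8, 0x44, 0x3a, 0x3a, 0xf8, 0xe6, 0xb4]
t1 = [0x3a, 0xbd, 0xf8, 0xe6, 0xe6, 0xf8, 0xb4, 0x0c]
t2 = [0x3a, 0x3a, 0xf8, 0xbd, 0x44, 0xf8, 0x3a, 0xe6]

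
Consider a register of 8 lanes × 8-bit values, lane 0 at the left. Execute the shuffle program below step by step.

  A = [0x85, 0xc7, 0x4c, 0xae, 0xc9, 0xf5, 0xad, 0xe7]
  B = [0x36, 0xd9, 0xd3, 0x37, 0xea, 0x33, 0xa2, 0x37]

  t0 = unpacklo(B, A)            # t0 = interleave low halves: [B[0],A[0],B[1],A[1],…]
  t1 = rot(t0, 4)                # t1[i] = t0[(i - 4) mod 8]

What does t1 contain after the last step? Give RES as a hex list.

RES = [0xd3, 0x4c, 0x37, 0xae, 0x36, 0x85, 0xd9, 0xc7]

  t0: 36 85 d9 c7 d3 4c 37 ae
  t1: d3 4c 37 ae 36 85 d9 c7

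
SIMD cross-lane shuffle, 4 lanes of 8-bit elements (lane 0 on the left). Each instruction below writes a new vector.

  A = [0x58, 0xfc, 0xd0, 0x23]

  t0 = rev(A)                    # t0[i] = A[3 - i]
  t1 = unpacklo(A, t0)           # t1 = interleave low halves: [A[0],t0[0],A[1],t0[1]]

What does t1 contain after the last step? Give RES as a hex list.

t0 = [0x23, 0xd0, 0xfc, 0x58]
t1 = [0x58, 0x23, 0xfc, 0xd0]

RES = [0x58, 0x23, 0xfc, 0xd0]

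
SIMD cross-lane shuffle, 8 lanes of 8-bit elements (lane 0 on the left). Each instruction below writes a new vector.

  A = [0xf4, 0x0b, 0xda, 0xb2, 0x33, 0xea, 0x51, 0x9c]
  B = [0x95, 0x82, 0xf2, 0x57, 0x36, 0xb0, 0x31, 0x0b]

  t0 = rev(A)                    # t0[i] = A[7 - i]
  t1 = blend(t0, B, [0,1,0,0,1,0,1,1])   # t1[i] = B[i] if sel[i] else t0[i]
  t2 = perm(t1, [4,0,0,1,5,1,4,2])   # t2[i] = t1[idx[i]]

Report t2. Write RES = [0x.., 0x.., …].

RES = [0x36, 0x9c, 0x9c, 0x82, 0xda, 0x82, 0x36, 0xea]

t0 = [0x9c, 0x51, 0xea, 0x33, 0xb2, 0xda, 0x0b, 0xf4]
t1 = [0x9c, 0x82, 0xea, 0x33, 0x36, 0xda, 0x31, 0x0b]
t2 = [0x36, 0x9c, 0x9c, 0x82, 0xda, 0x82, 0x36, 0xea]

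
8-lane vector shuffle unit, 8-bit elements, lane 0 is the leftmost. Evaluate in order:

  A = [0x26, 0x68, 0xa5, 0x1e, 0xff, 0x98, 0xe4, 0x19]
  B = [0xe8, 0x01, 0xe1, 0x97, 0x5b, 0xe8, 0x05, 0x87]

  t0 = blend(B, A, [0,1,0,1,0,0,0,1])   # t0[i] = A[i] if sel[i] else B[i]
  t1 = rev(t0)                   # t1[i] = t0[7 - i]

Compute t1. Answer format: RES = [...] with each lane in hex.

t0 = [0xe8, 0x68, 0xe1, 0x1e, 0x5b, 0xe8, 0x05, 0x19]
t1 = [0x19, 0x05, 0xe8, 0x5b, 0x1e, 0xe1, 0x68, 0xe8]

RES = [0x19, 0x05, 0xe8, 0x5b, 0x1e, 0xe1, 0x68, 0xe8]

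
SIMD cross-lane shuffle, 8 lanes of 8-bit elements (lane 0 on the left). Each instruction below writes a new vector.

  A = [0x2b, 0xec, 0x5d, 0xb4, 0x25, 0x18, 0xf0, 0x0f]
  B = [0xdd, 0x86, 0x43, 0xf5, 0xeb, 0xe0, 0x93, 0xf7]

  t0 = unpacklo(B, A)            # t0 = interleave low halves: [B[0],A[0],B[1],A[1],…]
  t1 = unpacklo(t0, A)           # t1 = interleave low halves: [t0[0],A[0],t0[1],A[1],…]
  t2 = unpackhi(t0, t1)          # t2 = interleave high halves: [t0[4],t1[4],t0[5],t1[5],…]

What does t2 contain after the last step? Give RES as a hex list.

RES = [ 0x43  0x86  0x5d  0x5d  0xf5  0xec  0xb4  0xb4 ]

t0 = [0xdd, 0x2b, 0x86, 0xec, 0x43, 0x5d, 0xf5, 0xb4]
t1 = [0xdd, 0x2b, 0x2b, 0xec, 0x86, 0x5d, 0xec, 0xb4]
t2 = [0x43, 0x86, 0x5d, 0x5d, 0xf5, 0xec, 0xb4, 0xb4]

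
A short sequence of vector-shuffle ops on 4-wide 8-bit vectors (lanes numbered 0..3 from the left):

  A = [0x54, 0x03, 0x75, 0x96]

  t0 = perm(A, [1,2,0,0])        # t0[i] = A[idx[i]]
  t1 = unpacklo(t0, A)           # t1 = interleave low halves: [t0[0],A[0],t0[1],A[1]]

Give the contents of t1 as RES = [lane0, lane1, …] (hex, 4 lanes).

  t0: 03 75 54 54
  t1: 03 54 75 03

RES = [0x03, 0x54, 0x75, 0x03]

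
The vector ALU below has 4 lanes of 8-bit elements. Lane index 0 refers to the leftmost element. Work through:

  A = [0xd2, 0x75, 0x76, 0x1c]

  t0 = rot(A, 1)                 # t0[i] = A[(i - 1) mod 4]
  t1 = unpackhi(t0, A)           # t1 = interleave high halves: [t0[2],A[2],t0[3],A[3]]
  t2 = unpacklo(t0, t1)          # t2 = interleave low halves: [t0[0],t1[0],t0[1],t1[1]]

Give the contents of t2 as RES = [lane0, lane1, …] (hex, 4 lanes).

RES = [0x1c, 0x75, 0xd2, 0x76]

→ t0 |1c|d2|75|76|
→ t1 |75|76|76|1c|
→ t2 |1c|75|d2|76|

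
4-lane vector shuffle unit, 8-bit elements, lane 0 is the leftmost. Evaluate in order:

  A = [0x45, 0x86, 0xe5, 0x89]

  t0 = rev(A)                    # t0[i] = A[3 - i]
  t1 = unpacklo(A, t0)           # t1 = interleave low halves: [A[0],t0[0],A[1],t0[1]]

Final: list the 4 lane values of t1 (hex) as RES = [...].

t0 = [0x89, 0xe5, 0x86, 0x45]
t1 = [0x45, 0x89, 0x86, 0xe5]

RES = [ 0x45  0x89  0x86  0xe5 ]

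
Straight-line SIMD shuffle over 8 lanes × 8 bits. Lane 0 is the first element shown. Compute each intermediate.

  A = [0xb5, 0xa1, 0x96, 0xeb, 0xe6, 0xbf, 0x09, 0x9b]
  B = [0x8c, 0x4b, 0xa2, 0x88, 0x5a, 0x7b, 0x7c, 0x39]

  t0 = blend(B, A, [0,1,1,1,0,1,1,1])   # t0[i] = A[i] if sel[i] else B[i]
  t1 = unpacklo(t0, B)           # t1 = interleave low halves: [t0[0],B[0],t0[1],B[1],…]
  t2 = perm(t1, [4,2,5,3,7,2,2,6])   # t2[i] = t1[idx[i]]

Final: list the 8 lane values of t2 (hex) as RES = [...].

RES = [0x96, 0xa1, 0xa2, 0x4b, 0x88, 0xa1, 0xa1, 0xeb]

→ t0 |8c|a1|96|eb|5a|bf|09|9b|
→ t1 |8c|8c|a1|4b|96|a2|eb|88|
→ t2 |96|a1|a2|4b|88|a1|a1|eb|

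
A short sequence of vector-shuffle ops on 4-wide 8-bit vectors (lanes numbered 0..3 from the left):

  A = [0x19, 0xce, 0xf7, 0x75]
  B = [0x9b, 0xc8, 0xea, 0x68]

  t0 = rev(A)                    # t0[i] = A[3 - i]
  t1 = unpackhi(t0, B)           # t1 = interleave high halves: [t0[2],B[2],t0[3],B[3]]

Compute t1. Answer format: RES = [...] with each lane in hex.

RES = [ 0xce  0xea  0x19  0x68 ]

t0 = [0x75, 0xf7, 0xce, 0x19]
t1 = [0xce, 0xea, 0x19, 0x68]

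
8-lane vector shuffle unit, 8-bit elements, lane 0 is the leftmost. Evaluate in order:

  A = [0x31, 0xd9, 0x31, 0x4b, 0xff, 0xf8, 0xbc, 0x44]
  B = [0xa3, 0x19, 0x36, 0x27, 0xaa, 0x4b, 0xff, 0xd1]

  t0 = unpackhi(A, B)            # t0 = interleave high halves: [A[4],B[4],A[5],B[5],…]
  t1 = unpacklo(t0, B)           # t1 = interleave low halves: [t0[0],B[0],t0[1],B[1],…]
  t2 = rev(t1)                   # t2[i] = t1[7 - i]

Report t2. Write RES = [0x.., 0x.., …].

RES = [ 0x27  0x4b  0x36  0xf8  0x19  0xaa  0xa3  0xff ]

→ t0 |ff|aa|f8|4b|bc|ff|44|d1|
→ t1 |ff|a3|aa|19|f8|36|4b|27|
→ t2 |27|4b|36|f8|19|aa|a3|ff|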